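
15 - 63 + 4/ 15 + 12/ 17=-11992/ 255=-47.03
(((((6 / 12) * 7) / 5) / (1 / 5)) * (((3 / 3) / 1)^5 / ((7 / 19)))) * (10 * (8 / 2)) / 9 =380 / 9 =42.22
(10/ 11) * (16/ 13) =160/ 143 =1.12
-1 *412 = -412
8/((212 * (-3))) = -2/159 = -0.01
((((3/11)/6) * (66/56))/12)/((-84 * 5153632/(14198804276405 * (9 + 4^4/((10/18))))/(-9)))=408403974431943/659664896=619108.24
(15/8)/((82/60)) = 1.37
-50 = -50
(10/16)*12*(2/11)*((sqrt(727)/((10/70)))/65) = 21*sqrt(727)/143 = 3.96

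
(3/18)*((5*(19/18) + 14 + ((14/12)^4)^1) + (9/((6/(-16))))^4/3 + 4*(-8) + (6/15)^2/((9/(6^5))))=3587307601/194400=18453.23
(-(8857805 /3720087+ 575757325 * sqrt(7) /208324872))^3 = -251575833590560676581223125 * sqrt(7) /1291591954143572084043264 - 9120349363119819215645375 /23064142038278072929344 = -910.77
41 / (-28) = -41 / 28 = -1.46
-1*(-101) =101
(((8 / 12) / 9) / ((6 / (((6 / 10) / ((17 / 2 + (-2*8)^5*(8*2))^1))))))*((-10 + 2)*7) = 112 / 4529846025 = 0.00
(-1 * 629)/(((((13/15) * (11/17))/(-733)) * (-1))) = -822164.58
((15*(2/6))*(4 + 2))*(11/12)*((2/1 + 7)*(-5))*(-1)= 2475/2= 1237.50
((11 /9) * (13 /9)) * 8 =1144 /81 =14.12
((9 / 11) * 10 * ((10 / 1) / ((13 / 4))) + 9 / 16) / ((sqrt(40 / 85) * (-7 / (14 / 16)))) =-58887 * sqrt(34) / 73216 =-4.69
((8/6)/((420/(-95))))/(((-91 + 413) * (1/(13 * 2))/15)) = -1235/3381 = -0.37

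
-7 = -7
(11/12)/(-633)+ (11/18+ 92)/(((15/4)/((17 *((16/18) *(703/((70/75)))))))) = 134515483691/478548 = 281090.89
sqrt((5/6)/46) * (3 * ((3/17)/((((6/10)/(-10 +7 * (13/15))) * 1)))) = -59 * sqrt(345)/2346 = -0.47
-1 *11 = -11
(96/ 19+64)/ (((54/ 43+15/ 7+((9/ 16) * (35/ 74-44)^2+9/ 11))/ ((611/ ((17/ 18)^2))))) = 25115475428499456/ 568104683298847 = 44.21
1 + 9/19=28/19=1.47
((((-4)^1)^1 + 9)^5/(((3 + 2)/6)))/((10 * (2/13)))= 2437.50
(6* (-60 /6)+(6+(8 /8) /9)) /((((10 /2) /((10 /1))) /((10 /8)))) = -2425 /18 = -134.72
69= 69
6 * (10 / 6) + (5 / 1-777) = -762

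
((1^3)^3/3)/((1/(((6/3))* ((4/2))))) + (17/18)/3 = 89/54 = 1.65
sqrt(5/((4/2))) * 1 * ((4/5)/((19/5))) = 2 * sqrt(10)/19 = 0.33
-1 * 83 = -83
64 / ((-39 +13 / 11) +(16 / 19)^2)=-7942 / 4605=-1.72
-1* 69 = -69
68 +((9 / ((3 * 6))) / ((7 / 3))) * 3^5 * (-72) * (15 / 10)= -38890 / 7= -5555.71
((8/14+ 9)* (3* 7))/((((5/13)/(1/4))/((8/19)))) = 5226/95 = 55.01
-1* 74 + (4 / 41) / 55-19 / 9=-1544639 / 20295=-76.11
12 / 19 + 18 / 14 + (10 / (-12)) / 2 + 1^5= 3991 / 1596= 2.50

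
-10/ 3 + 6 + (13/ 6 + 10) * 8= 100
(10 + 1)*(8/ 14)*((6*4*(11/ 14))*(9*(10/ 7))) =522720/ 343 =1523.97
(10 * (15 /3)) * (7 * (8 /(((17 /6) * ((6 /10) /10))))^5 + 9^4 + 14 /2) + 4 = 114688466286718228 /1419857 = 80774659903.58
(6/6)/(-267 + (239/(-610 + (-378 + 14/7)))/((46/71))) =-45356/12127021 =-0.00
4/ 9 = 0.44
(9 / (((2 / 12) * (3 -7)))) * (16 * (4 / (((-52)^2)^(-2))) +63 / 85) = -1073930159781 / 170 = -6317236234.01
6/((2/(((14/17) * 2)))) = 84/17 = 4.94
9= 9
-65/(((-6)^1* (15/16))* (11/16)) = 1664/99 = 16.81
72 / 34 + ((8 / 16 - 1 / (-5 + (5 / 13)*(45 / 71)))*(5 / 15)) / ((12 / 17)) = 3295271 / 1343340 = 2.45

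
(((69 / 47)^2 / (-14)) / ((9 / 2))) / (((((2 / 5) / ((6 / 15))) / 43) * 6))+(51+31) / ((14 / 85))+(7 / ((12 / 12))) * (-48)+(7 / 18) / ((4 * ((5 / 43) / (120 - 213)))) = 7409307 / 88360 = 83.85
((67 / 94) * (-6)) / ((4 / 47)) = -201 / 4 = -50.25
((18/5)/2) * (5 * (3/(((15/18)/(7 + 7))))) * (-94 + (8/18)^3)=-42598.58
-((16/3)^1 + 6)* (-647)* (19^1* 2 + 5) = 315304.67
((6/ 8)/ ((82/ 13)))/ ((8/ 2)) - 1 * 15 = -19641/ 1312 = -14.97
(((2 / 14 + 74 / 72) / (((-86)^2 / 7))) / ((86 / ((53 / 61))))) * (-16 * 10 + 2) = -1235165 / 698389488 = -0.00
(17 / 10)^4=8.35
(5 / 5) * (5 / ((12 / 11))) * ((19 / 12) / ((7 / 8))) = 1045 / 126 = 8.29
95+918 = 1013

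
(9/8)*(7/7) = 9/8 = 1.12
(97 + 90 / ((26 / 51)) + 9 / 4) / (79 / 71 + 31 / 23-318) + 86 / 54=519848105 / 723447504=0.72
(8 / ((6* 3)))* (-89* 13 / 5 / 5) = -4628 / 225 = -20.57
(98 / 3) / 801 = 98 / 2403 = 0.04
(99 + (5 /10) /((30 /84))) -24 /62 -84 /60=3057 /31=98.61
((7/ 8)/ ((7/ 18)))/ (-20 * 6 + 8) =-9/ 448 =-0.02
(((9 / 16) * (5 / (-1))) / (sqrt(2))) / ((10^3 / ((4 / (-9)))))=sqrt(2) / 1600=0.00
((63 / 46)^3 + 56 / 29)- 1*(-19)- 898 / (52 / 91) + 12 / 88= -48061452575 / 31050184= -1547.86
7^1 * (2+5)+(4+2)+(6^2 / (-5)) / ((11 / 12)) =2593 / 55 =47.15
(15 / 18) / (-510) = -1 / 612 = -0.00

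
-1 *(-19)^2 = -361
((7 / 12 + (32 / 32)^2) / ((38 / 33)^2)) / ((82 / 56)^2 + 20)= 5929 / 109953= 0.05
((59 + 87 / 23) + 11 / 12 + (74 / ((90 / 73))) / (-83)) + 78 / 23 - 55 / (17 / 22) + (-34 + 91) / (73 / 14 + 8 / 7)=2161337869 / 519897060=4.16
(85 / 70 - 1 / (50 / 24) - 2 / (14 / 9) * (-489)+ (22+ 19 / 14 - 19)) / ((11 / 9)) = 998244 / 1925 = 518.57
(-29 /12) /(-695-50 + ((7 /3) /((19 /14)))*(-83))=551 /202396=0.00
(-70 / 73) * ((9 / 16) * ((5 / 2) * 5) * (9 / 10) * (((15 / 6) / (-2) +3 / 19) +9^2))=-86084775 / 177536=-484.89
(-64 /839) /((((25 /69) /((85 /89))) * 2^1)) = -37536 /373355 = -0.10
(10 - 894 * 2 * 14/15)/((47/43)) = -356642/235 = -1517.63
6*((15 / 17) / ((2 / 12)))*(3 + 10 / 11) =23220 / 187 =124.17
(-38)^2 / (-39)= -37.03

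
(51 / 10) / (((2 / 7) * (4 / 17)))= 75.86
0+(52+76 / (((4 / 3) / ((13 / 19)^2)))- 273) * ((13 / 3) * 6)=-95992 / 19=-5052.21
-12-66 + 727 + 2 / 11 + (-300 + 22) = 4083 / 11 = 371.18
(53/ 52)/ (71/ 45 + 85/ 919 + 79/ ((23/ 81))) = 50411745/ 13843406044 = 0.00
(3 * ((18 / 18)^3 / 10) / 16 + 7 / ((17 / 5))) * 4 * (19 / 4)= 107369 / 2720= 39.47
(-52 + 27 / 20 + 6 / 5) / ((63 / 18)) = -989 / 70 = -14.13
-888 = -888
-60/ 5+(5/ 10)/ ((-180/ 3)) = -1441/ 120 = -12.01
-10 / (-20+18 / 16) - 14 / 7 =-222 / 151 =-1.47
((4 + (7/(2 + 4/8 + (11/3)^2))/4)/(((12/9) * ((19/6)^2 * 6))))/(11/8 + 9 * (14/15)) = 30330/5787191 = 0.01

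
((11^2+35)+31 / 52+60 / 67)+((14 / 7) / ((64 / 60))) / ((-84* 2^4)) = 491631741 / 3121664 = 157.49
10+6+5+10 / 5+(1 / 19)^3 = 157758 / 6859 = 23.00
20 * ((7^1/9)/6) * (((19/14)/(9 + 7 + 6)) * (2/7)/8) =95/16632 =0.01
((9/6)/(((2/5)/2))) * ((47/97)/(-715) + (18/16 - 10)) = -66.57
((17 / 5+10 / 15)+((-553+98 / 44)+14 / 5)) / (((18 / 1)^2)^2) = -179489 / 34642080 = -0.01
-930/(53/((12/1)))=-11160/53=-210.57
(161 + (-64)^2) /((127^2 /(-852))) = -3626964 /16129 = -224.87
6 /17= 0.35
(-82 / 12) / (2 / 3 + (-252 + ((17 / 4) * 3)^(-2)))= 35547 / 1307404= 0.03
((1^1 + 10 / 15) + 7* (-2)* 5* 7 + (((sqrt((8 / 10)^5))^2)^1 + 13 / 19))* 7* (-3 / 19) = 607628924 / 1128125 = 538.62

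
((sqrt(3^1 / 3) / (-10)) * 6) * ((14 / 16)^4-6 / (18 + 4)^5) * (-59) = 68442834891 / 3298324480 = 20.75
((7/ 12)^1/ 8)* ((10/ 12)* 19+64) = 3353/ 576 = 5.82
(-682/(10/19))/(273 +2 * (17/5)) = -6479/1399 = -4.63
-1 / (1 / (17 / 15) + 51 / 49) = -833 / 1602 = -0.52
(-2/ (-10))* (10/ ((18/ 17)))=17/ 9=1.89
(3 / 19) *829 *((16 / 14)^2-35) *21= -12318111 / 133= -92617.38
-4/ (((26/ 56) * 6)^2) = -784/ 1521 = -0.52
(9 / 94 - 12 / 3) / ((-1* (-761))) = -367 / 71534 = -0.01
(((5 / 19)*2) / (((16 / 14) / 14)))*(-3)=-735 / 38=-19.34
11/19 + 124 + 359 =483.58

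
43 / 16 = 2.69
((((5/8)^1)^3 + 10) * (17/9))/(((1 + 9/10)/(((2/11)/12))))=445825/2889216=0.15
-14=-14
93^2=8649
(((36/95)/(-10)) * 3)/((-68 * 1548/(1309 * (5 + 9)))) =1617/81700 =0.02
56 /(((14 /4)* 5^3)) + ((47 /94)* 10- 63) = -7234 /125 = -57.87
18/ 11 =1.64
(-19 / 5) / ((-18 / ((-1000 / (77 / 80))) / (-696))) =35264000 / 231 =152658.01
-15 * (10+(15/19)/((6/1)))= -5775/38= -151.97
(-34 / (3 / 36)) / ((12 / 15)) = -510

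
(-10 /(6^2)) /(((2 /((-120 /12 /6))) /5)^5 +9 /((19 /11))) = -927734375 /17399684358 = -0.05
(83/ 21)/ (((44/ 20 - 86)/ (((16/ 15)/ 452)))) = -332/ 2982861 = -0.00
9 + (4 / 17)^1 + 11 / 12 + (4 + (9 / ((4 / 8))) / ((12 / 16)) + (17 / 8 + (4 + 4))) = 19697 / 408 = 48.28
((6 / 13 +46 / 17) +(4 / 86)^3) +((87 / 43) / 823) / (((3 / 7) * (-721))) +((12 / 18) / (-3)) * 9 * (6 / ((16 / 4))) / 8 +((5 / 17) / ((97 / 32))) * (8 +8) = 5022074547429283 / 1155836544518968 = 4.34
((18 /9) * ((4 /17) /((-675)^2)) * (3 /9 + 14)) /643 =344 /14941310625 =0.00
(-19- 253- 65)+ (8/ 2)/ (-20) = -1686/ 5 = -337.20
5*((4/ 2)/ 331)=10/ 331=0.03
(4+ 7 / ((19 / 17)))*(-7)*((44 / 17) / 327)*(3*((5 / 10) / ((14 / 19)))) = -2145 / 1853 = -1.16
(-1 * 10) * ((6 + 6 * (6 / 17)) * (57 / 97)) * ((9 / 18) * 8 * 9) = -1717.26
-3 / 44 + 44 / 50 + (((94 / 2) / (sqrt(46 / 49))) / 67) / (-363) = 893 / 1100 - 329 * sqrt(46) / 1118766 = 0.81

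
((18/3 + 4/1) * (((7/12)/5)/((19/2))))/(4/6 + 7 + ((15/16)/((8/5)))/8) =7168/451763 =0.02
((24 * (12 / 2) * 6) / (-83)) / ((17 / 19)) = -11.63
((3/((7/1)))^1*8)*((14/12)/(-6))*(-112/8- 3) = 34/3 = 11.33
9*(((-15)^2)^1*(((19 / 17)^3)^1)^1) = 13889475 / 4913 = 2827.09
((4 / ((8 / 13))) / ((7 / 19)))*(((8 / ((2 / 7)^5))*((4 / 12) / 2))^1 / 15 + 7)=947.18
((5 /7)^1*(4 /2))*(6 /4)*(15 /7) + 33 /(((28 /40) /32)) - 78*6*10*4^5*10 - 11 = -2348163194 /49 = -47921697.84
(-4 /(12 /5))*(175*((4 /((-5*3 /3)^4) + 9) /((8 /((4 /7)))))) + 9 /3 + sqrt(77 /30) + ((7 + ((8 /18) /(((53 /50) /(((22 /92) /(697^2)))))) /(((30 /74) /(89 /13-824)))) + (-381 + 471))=-60719266501201 /692875370070 + sqrt(2310) /30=-86.03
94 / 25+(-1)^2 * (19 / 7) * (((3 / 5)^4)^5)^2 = 239379005737630355941319928469 / 63664629124104976654052734375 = 3.76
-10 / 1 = -10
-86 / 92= -43 / 46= -0.93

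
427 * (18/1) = 7686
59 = 59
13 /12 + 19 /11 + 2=4.81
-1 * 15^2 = -225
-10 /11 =-0.91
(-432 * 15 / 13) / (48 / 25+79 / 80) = -2592000 / 15119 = -171.44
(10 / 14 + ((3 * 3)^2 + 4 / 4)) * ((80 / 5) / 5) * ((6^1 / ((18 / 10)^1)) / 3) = 6176 / 21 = 294.10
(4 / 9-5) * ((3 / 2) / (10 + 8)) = -41 / 108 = -0.38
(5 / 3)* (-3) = -5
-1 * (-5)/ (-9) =-5/ 9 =-0.56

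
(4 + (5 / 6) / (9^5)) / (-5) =-1417181 / 1771470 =-0.80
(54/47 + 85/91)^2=79370281/18292729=4.34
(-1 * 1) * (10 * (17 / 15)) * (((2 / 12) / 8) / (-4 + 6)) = -17 / 144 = -0.12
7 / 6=1.17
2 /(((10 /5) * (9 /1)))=1 /9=0.11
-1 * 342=-342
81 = 81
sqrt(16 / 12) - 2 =-2+ 2*sqrt(3) / 3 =-0.85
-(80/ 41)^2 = -6400/ 1681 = -3.81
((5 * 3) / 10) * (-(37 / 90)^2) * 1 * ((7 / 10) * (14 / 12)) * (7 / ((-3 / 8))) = 469567 / 121500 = 3.86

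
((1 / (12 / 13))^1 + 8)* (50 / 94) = 2725 / 564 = 4.83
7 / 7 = 1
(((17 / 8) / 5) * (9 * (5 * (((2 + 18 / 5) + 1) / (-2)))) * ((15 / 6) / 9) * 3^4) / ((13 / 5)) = -227205 / 416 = -546.17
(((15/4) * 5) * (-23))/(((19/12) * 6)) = -1725/38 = -45.39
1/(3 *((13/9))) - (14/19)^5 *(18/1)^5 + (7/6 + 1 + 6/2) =-79266849124817/193135722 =-410420.45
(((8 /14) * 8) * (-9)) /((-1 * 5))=288 /35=8.23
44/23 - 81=-1819/23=-79.09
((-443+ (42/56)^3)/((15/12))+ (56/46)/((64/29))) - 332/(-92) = -32191/92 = -349.90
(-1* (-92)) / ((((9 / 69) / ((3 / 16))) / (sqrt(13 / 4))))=529* sqrt(13) / 8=238.42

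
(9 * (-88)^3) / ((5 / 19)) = -23306342.40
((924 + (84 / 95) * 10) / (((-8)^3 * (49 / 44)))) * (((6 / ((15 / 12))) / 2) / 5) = -0.79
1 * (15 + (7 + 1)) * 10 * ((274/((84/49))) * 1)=110285/3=36761.67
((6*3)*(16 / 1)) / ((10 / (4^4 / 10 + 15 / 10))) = 19512 / 25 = 780.48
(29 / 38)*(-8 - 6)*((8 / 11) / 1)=-1624 / 209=-7.77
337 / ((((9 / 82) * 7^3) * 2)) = 13817 / 3087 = 4.48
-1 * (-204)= 204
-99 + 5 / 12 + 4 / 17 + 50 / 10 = -19043 / 204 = -93.35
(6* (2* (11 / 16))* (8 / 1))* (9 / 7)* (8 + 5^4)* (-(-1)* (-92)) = -34592184 / 7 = -4941740.57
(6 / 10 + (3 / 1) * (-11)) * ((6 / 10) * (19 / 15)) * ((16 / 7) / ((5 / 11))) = -123.82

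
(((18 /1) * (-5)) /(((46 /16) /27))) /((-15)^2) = -432 /115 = -3.76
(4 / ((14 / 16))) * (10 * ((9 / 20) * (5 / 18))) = 40 / 7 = 5.71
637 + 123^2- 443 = 15323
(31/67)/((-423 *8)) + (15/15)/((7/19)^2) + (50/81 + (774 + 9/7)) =78316875929/99987048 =783.27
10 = 10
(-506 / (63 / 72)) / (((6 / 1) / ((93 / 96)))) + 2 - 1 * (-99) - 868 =-72271 / 84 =-860.37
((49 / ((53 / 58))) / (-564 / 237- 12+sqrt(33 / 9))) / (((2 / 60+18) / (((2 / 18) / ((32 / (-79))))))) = 3503042095 * sqrt(33) / 2616929887224+6296607310 / 109038745301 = 0.07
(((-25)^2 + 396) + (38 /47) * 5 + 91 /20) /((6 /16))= 1935634 /705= 2745.58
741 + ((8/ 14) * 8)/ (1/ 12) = 5571/ 7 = 795.86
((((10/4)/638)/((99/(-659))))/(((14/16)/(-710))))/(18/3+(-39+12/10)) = -23394500/35149653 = -0.67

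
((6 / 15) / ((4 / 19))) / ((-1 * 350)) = -19 / 3500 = -0.01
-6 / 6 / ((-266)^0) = -1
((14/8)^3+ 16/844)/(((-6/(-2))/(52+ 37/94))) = 357697825/3808128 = 93.93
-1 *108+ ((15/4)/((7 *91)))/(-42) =-3852581/35672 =-108.00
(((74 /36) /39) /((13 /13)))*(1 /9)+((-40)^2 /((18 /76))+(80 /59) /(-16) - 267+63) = 6551.48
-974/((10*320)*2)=-487/3200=-0.15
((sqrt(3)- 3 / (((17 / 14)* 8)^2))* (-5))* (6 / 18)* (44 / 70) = 77 / 2312- 22* sqrt(3) / 21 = -1.78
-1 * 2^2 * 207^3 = -35478972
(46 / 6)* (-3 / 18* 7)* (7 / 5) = -1127 / 90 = -12.52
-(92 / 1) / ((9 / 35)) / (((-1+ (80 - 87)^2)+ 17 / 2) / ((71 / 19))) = -457240 / 19323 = -23.66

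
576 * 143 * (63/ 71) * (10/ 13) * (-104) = -415134720/ 71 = -5846967.89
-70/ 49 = -10/ 7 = -1.43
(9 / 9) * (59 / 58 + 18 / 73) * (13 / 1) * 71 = 4938973 / 4234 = 1166.50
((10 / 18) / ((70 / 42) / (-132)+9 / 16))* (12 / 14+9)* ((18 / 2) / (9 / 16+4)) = 8743680 / 445081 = 19.65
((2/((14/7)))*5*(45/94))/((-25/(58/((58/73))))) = -657/94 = -6.99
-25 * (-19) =475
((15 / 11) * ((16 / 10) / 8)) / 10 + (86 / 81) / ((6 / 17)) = 81139 / 26730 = 3.04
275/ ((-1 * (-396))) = 25/ 36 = 0.69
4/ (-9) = -0.44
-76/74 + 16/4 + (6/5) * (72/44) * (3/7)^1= 54338/14245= 3.81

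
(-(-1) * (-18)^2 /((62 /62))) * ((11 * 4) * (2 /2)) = 14256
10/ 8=5/ 4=1.25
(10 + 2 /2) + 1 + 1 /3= 37 /3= 12.33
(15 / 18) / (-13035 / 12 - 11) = -0.00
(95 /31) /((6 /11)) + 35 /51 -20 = -14435 /1054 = -13.70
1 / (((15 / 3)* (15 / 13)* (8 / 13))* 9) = 169 / 5400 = 0.03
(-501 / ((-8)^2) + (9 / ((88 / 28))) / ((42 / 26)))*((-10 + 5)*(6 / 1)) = 63945 / 352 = 181.66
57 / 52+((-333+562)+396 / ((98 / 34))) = 936349 / 2548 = 367.48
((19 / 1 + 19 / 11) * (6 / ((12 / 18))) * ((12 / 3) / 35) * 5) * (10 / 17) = 82080 / 1309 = 62.70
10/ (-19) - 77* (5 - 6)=1453/ 19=76.47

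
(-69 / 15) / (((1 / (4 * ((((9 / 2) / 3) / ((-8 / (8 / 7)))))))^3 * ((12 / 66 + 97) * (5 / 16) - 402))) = -874368 / 112173005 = -0.01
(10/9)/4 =5/18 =0.28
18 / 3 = 6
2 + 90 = 92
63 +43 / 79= 63.54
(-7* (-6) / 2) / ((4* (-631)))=-21 / 2524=-0.01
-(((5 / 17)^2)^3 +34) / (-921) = 820692971 / 22230701049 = 0.04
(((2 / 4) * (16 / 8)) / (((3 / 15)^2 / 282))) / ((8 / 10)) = 17625 / 2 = 8812.50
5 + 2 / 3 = 17 / 3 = 5.67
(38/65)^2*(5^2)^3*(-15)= -80103.55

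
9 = 9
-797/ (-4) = 797/ 4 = 199.25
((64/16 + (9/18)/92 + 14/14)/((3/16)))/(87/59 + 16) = 36226/23713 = 1.53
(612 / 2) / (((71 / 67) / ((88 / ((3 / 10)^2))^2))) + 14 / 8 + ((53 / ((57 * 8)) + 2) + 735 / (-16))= 53628121107403 / 194256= 276069316.30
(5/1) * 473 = 2365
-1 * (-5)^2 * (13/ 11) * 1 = -325/ 11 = -29.55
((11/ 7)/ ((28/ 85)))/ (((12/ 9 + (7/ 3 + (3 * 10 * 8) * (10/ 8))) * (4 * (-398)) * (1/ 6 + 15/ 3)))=-8415/ 4406047856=-0.00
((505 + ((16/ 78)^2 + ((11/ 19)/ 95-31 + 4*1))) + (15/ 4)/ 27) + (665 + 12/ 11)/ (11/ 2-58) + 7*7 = 145017674327/ 281861580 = 514.50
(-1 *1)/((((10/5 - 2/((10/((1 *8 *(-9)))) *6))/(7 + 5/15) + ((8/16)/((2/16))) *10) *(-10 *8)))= 1/3248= 0.00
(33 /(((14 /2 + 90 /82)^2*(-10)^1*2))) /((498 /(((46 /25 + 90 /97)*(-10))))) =15513949 /11092667800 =0.00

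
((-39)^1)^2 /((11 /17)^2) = 439569 /121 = 3632.80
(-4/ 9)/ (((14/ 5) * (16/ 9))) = -5/ 56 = -0.09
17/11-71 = -764/11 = -69.45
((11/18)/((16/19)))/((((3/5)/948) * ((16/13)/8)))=1073215/144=7452.88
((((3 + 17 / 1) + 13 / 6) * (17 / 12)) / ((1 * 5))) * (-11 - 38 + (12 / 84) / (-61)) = -1689613 / 5490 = -307.76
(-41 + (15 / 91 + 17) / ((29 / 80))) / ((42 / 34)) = 94979 / 18473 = 5.14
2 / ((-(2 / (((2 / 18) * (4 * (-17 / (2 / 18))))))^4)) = -2672672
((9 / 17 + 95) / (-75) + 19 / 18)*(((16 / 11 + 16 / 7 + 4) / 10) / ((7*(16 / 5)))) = -248681 / 32986800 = -0.01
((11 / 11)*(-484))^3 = -113379904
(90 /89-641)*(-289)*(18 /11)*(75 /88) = 11111276925 /43076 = 257945.88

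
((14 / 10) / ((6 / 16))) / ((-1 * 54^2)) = -14 / 10935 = -0.00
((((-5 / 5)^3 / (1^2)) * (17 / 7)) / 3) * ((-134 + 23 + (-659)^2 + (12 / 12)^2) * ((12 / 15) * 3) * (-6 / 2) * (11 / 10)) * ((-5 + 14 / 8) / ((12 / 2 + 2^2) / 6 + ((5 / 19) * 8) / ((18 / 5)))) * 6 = -147669806349 / 6125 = -24109356.14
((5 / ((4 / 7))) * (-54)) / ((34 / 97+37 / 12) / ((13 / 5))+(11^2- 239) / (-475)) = -3396188250 / 11278451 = -301.12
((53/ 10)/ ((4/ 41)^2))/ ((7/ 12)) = 267279/ 280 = 954.57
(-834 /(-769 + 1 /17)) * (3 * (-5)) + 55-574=-3498519 /6536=-535.27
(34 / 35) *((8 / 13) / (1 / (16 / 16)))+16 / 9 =9728 / 4095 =2.38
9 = 9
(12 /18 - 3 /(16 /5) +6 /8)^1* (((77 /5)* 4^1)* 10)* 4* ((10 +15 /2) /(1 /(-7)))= -433895 /3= -144631.67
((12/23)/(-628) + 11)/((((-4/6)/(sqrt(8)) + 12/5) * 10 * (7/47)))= 2000085 * sqrt(2)/9269437 + 28801224/9269437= 3.41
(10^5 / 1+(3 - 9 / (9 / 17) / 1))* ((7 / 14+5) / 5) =549923 / 5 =109984.60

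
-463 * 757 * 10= -3504910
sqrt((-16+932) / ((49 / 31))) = 2*sqrt(7099) / 7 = 24.07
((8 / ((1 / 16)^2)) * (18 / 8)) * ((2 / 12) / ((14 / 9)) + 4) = 132480 / 7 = 18925.71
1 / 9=0.11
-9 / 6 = -3 / 2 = -1.50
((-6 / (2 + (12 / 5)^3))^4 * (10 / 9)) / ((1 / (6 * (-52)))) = -6855468750000 / 956720690641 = -7.17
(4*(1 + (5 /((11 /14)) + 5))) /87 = 544 /957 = 0.57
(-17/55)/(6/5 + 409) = -17/22561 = -0.00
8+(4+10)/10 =47/5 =9.40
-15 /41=-0.37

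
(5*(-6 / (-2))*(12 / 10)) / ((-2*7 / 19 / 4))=-684 / 7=-97.71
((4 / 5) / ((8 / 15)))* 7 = 21 / 2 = 10.50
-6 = -6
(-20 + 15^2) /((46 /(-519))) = -106395 /46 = -2312.93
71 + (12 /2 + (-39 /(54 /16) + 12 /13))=7765 /117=66.37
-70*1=-70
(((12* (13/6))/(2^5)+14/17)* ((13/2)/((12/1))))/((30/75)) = 28925/13056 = 2.22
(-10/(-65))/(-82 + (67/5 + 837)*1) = 5/24973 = 0.00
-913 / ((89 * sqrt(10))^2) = -913 / 79210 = -0.01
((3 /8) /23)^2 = 9 /33856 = 0.00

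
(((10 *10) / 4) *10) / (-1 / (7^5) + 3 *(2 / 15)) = 21008750 / 33609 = 625.09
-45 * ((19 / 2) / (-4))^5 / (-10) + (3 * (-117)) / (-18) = -21006939 / 65536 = -320.54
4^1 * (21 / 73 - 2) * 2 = -1000 / 73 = -13.70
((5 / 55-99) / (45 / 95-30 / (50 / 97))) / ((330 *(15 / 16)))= 41344 / 7465095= 0.01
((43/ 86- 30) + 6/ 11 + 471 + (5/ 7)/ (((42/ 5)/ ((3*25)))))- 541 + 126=18015/ 539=33.42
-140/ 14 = -10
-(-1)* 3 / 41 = 3 / 41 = 0.07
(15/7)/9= 5/21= 0.24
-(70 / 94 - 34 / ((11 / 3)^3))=-3439 / 62557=-0.05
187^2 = 34969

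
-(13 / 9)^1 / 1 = -1.44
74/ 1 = 74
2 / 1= 2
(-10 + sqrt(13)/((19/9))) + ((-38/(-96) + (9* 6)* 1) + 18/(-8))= 9* sqrt(13)/19 + 2023/48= 43.85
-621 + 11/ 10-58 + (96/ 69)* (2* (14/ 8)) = -154797/ 230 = -673.03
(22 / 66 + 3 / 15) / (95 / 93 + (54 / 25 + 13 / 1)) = 620 / 18811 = 0.03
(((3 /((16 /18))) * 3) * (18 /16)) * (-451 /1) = -328779 /64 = -5137.17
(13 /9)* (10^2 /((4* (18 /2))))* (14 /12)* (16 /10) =1820 /243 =7.49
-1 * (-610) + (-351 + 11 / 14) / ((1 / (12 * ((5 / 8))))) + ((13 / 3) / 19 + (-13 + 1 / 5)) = -16192849 / 7980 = -2029.18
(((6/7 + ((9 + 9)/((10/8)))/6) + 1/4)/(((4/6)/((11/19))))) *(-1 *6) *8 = -97218/665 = -146.19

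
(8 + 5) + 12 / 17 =233 / 17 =13.71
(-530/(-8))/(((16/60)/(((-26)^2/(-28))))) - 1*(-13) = -5984.99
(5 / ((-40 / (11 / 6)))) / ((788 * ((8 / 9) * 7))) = -33 / 706048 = -0.00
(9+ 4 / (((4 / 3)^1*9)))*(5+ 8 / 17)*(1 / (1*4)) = 12.76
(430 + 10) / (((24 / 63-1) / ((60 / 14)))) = -39600 / 13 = -3046.15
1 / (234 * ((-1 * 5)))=-1 / 1170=-0.00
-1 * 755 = -755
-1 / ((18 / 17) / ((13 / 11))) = -221 / 198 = -1.12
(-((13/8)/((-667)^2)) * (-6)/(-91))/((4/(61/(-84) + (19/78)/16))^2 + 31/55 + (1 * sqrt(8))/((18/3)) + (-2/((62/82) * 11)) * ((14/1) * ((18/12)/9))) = -3697563932869661505764685/485920098767102939362086356654948 + 38934750236854811157225 * sqrt(2)/485920098767102939362086356654948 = -0.00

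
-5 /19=-0.26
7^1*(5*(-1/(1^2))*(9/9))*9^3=-25515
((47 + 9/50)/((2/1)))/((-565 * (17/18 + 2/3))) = -21231/819250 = -0.03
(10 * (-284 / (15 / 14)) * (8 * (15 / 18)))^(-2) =81 / 25293721600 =0.00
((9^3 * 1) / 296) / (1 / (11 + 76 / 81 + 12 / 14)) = 65295 / 2072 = 31.51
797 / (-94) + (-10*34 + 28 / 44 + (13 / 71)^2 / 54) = -347.84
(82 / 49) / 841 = 82 / 41209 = 0.00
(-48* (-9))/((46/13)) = 2808/23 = 122.09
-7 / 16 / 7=-1 / 16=-0.06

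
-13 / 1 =-13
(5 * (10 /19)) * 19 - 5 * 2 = 40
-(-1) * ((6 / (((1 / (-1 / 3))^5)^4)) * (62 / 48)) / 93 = 1 / 41841412812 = 0.00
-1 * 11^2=-121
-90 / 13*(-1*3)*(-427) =-115290 / 13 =-8868.46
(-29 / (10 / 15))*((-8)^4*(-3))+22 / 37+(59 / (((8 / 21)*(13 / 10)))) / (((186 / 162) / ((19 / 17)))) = 542101786727 / 1013948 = 534644.56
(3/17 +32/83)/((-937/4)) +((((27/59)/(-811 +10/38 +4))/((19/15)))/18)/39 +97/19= 3014012109127377/590651154174016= 5.10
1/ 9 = 0.11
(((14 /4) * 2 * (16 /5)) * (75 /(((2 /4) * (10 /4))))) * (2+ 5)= 9408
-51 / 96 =-0.53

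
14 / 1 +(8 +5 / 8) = 181 / 8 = 22.62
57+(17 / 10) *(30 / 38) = 2217 / 38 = 58.34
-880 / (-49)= 880 / 49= 17.96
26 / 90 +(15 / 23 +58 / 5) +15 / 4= 13489 / 828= 16.29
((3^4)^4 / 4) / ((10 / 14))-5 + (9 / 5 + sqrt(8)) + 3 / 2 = 2 * sqrt(2) + 301327013 / 20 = 15066353.48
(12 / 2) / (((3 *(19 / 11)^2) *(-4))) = -121 / 722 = -0.17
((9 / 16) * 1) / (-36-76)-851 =-1525001 / 1792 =-851.01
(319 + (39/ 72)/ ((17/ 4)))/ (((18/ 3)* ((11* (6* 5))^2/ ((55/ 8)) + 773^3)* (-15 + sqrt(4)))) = -32551/ 3674922202692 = -0.00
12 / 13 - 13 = -12.08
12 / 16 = 3 / 4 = 0.75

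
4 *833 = 3332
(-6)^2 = 36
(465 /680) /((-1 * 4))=-93 /544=-0.17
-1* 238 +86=-152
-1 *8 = -8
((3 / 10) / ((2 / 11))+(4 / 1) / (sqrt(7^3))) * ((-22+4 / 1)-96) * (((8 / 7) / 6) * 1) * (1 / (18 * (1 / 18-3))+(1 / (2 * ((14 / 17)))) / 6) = -153197 / 51940-55708 * sqrt(7) / 381759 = -3.34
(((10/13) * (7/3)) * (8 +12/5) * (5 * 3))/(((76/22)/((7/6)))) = 5390/57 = 94.56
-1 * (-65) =65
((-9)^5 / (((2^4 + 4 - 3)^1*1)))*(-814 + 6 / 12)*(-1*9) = -864654507 / 34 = -25431014.91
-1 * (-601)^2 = -361201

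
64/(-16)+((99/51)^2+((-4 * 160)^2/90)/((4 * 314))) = 1385009/408357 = 3.39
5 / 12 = 0.42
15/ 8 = 1.88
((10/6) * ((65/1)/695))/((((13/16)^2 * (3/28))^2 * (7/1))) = 36700160/8245341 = 4.45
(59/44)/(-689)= -59/30316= -0.00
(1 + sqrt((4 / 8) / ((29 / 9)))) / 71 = 3 * sqrt(58) / 4118 + 1 / 71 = 0.02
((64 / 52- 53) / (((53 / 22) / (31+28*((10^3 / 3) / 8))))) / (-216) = 26598979 / 223236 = 119.15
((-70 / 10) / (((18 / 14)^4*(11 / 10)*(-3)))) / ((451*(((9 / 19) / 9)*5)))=638666 / 97647363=0.01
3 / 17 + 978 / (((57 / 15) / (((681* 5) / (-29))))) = -283055997 / 9367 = -30218.43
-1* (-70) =70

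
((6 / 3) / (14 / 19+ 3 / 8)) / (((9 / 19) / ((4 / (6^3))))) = 2888 / 41067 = 0.07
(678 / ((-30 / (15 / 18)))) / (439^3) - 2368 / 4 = -300515251601 / 507627114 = -592.00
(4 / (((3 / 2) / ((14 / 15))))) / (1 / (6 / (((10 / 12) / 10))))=896 / 5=179.20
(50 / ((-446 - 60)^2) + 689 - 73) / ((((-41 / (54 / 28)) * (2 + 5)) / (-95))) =4933503045 / 12545764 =393.24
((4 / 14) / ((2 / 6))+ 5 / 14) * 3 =51 / 14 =3.64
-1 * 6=-6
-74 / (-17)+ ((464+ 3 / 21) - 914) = -53015 / 119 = -445.50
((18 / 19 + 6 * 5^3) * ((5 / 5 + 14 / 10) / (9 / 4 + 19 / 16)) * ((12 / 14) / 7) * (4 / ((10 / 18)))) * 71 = 42012297216 / 1280125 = 32818.90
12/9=4/3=1.33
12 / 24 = 1 / 2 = 0.50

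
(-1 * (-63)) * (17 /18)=119 /2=59.50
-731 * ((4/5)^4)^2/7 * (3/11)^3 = -1293484032/3639453125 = -0.36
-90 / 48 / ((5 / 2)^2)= -3 / 10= -0.30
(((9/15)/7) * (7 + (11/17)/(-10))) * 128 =226368/2975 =76.09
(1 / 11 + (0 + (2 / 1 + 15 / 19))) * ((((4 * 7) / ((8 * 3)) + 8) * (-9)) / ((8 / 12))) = -13545 / 38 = -356.45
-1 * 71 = -71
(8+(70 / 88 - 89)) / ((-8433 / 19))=67051 / 371052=0.18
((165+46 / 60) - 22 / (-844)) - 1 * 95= 70.79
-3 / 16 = -0.19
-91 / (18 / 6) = -91 / 3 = -30.33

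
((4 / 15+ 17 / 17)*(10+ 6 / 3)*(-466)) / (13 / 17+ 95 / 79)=-23781844 / 6605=-3600.58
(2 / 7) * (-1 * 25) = -50 / 7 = -7.14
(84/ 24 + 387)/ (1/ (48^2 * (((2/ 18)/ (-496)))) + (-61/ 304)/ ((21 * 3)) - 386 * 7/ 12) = -934857/ 543695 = -1.72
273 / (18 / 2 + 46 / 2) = 273 / 32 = 8.53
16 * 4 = 64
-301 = -301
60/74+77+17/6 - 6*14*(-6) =129791/222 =584.64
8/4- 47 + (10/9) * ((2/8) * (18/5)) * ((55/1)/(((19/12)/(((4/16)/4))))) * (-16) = -1515/19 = -79.74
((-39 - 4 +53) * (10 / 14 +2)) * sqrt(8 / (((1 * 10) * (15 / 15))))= 76 * sqrt(5) / 7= 24.28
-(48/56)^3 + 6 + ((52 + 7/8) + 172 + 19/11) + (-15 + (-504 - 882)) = -35285925/30184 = -1169.03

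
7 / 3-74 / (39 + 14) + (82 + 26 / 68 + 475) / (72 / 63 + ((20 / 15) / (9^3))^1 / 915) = 42289334096903 / 86543940408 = 488.65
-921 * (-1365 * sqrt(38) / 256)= 1257165 * sqrt(38) / 256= 30272.21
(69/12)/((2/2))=23/4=5.75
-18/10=-9/5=-1.80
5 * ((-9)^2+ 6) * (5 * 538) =1170150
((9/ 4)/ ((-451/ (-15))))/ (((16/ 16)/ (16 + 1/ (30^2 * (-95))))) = 4103997/ 3427600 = 1.20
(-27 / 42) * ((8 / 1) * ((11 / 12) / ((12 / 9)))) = -99 / 28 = -3.54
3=3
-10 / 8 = -5 / 4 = -1.25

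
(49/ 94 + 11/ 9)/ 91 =1475/ 76986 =0.02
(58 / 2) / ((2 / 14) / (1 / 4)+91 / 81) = 16443 / 961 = 17.11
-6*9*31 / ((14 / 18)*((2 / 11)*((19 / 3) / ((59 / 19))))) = -14666751 / 2527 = -5804.02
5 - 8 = -3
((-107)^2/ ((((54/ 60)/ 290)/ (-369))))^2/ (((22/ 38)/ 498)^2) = 165906998893629485715240000/ 121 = 1371132222261400708390413.00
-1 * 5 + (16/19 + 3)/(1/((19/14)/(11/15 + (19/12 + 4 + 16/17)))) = -221875/51821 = -4.28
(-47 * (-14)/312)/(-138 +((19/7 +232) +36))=2303/144924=0.02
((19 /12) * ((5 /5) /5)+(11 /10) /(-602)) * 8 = 11372 /4515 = 2.52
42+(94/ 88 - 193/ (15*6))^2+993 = 4062155161/ 3920400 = 1036.16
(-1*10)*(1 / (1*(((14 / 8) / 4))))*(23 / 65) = -736 / 91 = -8.09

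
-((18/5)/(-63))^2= -4/1225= -0.00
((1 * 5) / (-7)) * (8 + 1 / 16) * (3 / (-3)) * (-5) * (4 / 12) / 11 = -1075 / 1232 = -0.87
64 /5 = 12.80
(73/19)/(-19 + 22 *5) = 73/1729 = 0.04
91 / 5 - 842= -4119 / 5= -823.80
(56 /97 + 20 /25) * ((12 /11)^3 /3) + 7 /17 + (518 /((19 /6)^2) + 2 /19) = 52.77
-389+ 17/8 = -3095/8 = -386.88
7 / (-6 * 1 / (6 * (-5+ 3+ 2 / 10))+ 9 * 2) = 63 / 167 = 0.38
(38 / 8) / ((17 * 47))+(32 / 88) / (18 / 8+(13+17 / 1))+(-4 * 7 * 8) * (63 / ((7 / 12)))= -109713641711 / 4535124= -24191.98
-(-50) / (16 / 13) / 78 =25 / 48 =0.52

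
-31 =-31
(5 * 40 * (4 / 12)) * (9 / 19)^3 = 48600 / 6859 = 7.09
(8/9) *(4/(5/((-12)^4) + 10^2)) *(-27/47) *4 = -7962624/97459435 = -0.08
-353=-353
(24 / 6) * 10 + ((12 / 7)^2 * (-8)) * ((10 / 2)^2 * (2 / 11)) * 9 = -496840 / 539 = -921.78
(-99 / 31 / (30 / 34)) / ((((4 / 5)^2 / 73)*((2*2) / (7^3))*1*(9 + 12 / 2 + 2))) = -4131435 / 1984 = -2082.38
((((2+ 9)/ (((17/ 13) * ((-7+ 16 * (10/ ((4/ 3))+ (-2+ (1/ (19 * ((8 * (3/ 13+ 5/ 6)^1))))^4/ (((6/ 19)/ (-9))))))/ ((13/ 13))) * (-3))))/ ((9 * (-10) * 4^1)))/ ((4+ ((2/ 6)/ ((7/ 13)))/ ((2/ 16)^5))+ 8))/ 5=46548877194677/ 49128296074776667639125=0.00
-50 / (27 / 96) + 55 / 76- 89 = -181981 / 684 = -266.05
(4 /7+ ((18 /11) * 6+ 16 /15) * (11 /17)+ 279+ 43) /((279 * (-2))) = -294181 /498015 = -0.59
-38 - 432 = -470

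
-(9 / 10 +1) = -19 / 10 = -1.90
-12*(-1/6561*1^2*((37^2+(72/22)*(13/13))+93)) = 2.68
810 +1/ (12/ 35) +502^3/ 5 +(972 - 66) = 1518175231/ 60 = 25302920.52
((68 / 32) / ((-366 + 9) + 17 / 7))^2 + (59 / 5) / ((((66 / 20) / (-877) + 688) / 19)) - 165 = -1355490925904881 / 8231355182848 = -164.67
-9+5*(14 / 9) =-11 / 9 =-1.22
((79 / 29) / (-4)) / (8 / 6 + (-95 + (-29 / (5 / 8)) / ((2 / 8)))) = 1185 / 485924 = 0.00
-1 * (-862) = 862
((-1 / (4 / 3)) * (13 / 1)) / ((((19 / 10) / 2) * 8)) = -195 / 152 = -1.28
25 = 25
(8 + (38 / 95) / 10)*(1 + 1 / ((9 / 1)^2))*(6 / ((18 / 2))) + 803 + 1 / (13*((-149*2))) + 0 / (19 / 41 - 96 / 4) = 6341980037 / 7844850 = 808.43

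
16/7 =2.29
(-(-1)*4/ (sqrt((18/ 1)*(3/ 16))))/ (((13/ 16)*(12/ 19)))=608*sqrt(6)/ 351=4.24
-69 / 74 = -0.93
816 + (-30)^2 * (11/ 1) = 10716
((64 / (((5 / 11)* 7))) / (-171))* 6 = -1408 / 1995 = -0.71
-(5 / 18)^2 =-25 / 324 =-0.08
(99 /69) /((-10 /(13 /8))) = -429 /1840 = -0.23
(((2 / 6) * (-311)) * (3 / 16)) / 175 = -311 / 2800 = -0.11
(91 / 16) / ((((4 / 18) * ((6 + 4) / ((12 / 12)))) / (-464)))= -23751 / 20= -1187.55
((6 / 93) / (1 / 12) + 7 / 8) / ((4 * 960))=409 / 952320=0.00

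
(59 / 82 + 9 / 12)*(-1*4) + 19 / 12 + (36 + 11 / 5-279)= -602933 / 2460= -245.09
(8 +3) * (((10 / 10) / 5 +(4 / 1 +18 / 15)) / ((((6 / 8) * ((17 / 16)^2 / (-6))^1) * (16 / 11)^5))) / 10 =-47832147 / 7398400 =-6.47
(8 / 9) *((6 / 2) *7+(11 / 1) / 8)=179 / 9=19.89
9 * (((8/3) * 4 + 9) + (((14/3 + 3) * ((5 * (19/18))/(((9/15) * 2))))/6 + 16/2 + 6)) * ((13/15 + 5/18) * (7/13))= 55064933/252720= 217.89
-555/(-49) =555/49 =11.33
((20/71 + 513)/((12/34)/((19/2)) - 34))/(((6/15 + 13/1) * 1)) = -11771089/10436858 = -1.13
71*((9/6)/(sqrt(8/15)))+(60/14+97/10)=979/70+213*sqrt(30)/8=159.82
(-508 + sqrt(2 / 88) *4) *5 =-2540 + 10 *sqrt(11) / 11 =-2536.98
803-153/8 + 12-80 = 5727/8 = 715.88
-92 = -92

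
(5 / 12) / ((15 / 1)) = 1 / 36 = 0.03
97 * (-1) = -97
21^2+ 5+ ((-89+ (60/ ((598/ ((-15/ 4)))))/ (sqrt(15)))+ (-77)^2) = 6286 - 15 * sqrt(15)/ 598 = 6285.90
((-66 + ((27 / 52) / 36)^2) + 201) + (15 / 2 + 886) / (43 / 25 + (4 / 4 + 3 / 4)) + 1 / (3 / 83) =18923077273 / 45037824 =420.16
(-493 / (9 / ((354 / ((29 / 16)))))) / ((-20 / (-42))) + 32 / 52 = -1460328 / 65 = -22466.58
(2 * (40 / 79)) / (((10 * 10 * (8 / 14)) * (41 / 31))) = 217 / 16195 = 0.01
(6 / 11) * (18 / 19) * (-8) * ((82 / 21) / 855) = -2624 / 138985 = -0.02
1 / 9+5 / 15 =4 / 9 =0.44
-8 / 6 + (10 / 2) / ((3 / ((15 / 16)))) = 11 / 48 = 0.23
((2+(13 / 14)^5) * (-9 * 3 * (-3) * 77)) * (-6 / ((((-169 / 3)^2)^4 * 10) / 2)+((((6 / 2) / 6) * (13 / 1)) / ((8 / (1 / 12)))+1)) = 293106044361976007035691438181 / 16360092453363863533987840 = 17915.92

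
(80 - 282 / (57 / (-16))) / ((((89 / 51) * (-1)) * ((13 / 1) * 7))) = -22032 / 21983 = -1.00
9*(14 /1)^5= 4840416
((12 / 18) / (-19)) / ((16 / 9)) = -3 / 152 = -0.02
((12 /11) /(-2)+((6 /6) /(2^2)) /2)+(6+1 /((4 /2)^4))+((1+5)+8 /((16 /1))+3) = 2665 /176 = 15.14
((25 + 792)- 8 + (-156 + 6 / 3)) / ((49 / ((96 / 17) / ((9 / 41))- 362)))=-229250 / 51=-4495.10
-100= -100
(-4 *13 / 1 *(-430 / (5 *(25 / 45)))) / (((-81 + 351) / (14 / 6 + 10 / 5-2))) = 15652 / 225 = 69.56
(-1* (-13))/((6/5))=65/6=10.83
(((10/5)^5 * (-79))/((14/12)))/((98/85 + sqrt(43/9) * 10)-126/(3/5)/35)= -821916000 * sqrt(43)/51694657-1195162560/51694657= -127.38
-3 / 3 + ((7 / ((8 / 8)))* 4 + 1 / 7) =190 / 7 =27.14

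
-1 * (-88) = 88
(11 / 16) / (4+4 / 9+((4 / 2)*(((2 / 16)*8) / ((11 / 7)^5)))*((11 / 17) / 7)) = 24640803 / 159985568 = 0.15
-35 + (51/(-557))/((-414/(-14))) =-1345274/38433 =-35.00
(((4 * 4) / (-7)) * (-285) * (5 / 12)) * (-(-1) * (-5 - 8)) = -24700 / 7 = -3528.57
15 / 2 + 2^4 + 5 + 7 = 71 / 2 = 35.50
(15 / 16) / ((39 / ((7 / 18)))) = 35 / 3744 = 0.01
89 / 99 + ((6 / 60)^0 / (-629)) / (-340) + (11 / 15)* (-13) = -182807429 / 21172140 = -8.63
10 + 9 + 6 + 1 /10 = 251 /10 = 25.10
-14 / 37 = -0.38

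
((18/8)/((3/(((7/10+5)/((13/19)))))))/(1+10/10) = 3249/1040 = 3.12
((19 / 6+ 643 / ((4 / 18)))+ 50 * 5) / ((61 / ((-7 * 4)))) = -264320 / 183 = -1444.37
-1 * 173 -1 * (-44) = -129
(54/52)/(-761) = -27/19786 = -0.00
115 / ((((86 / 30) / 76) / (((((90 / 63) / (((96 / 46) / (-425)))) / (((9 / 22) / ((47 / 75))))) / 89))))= -11042279875 / 723303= -15266.46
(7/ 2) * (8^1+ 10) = 63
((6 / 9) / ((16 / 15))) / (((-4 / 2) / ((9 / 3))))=-15 / 16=-0.94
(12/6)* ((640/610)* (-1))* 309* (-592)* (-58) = -1358057472/61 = -22263237.25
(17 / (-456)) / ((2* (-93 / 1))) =17 / 84816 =0.00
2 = 2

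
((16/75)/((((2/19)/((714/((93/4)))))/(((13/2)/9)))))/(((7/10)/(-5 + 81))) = 20423936/4185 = 4880.27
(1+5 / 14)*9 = 171 / 14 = 12.21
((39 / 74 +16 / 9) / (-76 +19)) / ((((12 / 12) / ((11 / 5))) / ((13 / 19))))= -43901 / 721278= -0.06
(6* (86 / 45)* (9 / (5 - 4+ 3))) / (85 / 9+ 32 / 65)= 15093 / 5813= 2.60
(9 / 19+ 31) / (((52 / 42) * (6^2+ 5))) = 483 / 779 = 0.62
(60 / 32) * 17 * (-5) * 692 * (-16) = 1764600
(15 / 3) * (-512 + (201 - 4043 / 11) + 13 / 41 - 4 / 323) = -494006835 / 145673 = -3391.20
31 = 31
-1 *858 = -858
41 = 41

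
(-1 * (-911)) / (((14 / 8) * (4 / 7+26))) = 1822 / 93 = 19.59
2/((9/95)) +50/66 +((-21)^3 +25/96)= -29268743/3168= -9238.87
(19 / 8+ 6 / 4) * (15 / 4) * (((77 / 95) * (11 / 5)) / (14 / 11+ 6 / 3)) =288827 / 36480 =7.92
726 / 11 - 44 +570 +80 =672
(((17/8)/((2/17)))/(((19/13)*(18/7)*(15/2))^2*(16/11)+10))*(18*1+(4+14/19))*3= 2132349219/2017391690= 1.06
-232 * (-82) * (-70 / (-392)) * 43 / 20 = 51127 / 7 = 7303.86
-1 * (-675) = 675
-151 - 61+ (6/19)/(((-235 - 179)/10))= -277942/1311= -212.01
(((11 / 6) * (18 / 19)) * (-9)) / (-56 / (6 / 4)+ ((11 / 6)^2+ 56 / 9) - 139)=1188 / 12673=0.09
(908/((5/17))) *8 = 123488/5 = 24697.60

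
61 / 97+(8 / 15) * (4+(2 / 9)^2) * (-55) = -2784985 / 23571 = -118.15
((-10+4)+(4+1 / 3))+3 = 4 / 3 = 1.33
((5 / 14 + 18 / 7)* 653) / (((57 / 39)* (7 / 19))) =348049 / 98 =3551.52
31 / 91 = 0.34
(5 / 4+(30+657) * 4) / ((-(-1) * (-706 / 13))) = -142961 / 2824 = -50.62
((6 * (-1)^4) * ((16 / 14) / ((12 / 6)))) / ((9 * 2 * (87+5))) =1 / 483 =0.00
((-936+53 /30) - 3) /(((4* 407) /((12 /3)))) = -28117 /12210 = -2.30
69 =69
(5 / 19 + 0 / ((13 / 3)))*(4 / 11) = 20 / 209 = 0.10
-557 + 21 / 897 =-166536 / 299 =-556.98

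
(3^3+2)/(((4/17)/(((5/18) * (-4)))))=-2465/18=-136.94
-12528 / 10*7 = -43848 / 5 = -8769.60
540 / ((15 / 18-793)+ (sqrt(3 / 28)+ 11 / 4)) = -85939056 / 125632799-7776 * sqrt(21) / 125632799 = -0.68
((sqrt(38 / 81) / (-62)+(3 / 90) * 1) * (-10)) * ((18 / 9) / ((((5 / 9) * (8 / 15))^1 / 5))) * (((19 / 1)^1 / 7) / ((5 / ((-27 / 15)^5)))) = 77.15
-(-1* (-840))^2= -705600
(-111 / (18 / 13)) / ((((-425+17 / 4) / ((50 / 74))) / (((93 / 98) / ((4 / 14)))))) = 10075 / 23562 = 0.43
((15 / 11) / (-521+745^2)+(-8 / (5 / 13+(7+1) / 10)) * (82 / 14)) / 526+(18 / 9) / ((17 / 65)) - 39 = -83993716298113 / 2672563999952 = -31.43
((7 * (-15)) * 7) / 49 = -15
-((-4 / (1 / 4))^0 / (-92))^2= -1 / 8464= -0.00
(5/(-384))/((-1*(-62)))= -5/23808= -0.00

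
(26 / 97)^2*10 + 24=232576 / 9409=24.72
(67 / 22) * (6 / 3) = 6.09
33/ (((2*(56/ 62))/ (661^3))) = 5275844481.48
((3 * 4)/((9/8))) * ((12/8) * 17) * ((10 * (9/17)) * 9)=12960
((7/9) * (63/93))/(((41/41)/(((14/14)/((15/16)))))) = 784/1395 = 0.56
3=3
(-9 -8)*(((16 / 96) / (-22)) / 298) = 17 / 39336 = 0.00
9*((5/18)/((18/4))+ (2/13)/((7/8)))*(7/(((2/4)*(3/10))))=35020/351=99.77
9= 9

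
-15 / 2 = -7.50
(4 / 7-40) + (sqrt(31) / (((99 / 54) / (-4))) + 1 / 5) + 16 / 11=-14543 / 385-24 * sqrt(31) / 11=-49.92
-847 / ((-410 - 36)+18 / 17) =14399 / 7564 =1.90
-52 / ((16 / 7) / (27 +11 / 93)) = -114751 / 186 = -616.94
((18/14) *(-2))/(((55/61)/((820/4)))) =-45018/77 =-584.65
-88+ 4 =-84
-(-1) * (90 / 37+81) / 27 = 343 / 111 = 3.09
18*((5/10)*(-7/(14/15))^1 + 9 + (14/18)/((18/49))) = 2387/18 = 132.61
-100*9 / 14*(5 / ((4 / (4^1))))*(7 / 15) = -150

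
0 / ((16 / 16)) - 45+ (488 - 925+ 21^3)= 8779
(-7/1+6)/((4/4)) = -1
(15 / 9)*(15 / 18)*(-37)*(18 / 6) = -925 / 6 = -154.17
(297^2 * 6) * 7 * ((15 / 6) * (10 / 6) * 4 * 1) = 61746300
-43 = -43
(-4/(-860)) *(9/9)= 1/215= 0.00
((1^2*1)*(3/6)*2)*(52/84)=0.62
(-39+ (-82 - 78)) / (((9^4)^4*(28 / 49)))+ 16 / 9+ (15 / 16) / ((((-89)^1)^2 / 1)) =417528891577147612427 / 234844366654326920976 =1.78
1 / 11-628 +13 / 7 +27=-46127 / 77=-599.05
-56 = -56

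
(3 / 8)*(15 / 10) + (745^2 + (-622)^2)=15070553 / 16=941909.56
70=70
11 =11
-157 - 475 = -632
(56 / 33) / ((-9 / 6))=-112 / 99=-1.13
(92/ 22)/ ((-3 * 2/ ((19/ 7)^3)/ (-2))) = 27.87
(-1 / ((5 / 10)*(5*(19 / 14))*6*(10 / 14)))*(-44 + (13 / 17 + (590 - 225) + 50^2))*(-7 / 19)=2193828 / 30685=71.50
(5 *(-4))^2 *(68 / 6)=13600 / 3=4533.33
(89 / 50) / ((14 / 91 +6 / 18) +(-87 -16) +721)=3471 / 1206050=0.00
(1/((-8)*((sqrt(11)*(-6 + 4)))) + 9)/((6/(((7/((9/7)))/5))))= 49*sqrt(11)/47520 + 49/30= 1.64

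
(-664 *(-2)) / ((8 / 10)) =1660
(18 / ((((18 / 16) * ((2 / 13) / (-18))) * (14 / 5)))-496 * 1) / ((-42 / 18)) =24456 / 49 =499.10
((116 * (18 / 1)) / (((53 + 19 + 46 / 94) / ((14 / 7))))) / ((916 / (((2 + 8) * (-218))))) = -106968240 / 780203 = -137.10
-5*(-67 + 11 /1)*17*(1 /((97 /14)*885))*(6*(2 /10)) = 26656 /28615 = 0.93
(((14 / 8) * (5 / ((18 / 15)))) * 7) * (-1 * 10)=-6125 / 12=-510.42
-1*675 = -675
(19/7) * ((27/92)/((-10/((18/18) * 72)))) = -4617/805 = -5.74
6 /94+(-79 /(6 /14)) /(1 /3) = -25988 /47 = -552.94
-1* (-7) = 7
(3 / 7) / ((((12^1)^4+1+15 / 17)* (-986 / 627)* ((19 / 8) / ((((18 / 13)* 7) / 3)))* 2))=-0.00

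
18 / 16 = 9 / 8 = 1.12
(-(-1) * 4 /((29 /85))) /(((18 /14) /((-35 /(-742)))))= 5950 /13833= 0.43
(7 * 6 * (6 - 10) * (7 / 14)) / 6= -14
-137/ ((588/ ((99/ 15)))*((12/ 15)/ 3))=-4521/ 784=-5.77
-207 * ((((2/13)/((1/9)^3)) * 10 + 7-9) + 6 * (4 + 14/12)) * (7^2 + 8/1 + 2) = -182669841/13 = -14051526.23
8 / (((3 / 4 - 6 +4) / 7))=-224 / 5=-44.80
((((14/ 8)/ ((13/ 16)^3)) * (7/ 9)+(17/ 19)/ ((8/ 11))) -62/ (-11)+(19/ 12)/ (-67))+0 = 20778495973/ 2215050552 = 9.38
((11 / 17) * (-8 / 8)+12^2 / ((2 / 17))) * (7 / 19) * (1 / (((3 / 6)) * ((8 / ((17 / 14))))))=20797 / 152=136.82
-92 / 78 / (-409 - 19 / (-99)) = 759 / 263068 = 0.00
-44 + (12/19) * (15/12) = -821/19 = -43.21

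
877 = 877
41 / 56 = 0.73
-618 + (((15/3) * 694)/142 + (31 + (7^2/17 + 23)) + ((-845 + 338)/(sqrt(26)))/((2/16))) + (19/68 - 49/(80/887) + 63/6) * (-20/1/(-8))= -72147749/38624 - 156 * sqrt(26)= -2663.40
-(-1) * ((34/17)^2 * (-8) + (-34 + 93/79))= -5121/79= -64.82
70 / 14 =5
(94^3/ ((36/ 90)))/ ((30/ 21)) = 1453522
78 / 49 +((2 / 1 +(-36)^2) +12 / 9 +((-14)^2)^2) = 5838388 / 147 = 39716.93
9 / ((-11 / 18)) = -162 / 11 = -14.73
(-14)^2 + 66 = 262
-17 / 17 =-1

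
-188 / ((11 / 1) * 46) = -94 / 253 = -0.37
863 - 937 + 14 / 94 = -73.85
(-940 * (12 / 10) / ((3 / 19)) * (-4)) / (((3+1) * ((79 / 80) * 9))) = 571520 / 711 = 803.83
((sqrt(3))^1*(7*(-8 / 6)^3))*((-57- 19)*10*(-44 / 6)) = -7490560*sqrt(3) / 81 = -160173.22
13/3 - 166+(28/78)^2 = -245699/1521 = -161.54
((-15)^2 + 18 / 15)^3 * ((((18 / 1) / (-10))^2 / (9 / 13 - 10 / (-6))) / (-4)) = -4570223516469 / 1150000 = -3974107.41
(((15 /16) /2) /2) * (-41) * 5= -3075 /64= -48.05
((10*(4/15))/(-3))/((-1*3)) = 8/27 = 0.30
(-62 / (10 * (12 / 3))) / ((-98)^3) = 0.00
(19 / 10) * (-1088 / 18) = -5168 / 45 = -114.84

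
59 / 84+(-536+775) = 20135 / 84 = 239.70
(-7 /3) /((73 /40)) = -280 /219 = -1.28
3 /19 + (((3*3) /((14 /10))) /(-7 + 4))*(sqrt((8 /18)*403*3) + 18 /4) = -10*sqrt(1209) /7- 2523 /266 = -59.16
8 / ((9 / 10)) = 8.89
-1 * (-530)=530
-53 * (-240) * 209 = 2658480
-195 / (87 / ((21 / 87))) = -455 / 841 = -0.54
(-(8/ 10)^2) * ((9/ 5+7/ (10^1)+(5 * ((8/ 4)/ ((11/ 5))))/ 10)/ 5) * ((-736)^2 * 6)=-338018304/ 275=-1229157.47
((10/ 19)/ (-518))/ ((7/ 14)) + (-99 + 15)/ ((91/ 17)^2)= -2439694/ 831649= -2.93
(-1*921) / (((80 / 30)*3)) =-921 / 8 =-115.12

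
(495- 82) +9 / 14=5791 / 14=413.64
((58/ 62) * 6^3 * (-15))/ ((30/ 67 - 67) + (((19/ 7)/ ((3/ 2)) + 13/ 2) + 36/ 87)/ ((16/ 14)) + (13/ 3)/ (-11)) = 96393939840/ 1886341537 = 51.10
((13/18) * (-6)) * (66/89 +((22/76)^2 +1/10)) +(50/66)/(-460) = -489129568/121929555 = -4.01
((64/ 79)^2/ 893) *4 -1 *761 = -4241198709/ 5573213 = -761.00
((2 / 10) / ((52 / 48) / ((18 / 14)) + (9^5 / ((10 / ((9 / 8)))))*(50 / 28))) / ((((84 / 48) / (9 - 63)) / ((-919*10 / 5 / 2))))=171507456 / 358748155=0.48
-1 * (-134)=134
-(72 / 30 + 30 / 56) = -411 / 140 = -2.94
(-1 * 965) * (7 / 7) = -965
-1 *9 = -9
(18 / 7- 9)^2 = 2025 / 49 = 41.33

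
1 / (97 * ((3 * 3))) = 1 / 873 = 0.00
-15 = -15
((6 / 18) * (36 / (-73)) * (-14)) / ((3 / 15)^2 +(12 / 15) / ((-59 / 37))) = -82600 / 16571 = -4.98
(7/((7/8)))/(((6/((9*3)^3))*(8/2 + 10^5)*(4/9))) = 59049/100004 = 0.59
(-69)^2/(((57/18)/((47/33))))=447534/209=2141.31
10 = 10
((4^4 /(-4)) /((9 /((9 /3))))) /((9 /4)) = -256 /27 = -9.48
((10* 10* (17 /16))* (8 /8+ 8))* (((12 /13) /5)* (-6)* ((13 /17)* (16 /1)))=-12960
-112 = -112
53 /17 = 3.12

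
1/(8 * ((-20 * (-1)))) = 0.01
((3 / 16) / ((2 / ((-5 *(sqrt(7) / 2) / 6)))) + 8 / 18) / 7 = 4 / 63 - 5 *sqrt(7) / 896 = 0.05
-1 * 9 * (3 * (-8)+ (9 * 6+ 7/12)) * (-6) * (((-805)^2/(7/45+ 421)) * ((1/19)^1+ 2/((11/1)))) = 205201765125/344432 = 595768.58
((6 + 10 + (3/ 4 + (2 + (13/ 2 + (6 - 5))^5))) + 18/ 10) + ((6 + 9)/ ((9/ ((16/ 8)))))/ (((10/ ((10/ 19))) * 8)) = 23751.04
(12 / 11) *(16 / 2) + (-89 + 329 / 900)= -791081 / 9900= -79.91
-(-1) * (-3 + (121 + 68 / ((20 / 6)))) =692 / 5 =138.40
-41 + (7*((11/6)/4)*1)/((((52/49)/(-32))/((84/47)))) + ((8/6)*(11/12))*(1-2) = -1182976/5499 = -215.13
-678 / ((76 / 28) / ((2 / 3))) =-3164 / 19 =-166.53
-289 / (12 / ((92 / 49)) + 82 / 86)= -285821 / 7264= -39.35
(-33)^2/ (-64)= -17.02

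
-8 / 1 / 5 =-8 / 5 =-1.60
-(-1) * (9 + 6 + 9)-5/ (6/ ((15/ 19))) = 887/ 38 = 23.34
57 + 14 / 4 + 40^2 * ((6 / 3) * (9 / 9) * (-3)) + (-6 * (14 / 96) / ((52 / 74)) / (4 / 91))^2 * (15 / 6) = -61712739 / 8192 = -7533.29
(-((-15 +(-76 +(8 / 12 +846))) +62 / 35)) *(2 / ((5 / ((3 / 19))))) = -159062 / 3325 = -47.84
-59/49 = -1.20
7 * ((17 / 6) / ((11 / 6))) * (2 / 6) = 119 / 33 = 3.61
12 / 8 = 3 / 2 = 1.50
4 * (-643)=-2572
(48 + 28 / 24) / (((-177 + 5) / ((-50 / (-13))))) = -1.10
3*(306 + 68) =1122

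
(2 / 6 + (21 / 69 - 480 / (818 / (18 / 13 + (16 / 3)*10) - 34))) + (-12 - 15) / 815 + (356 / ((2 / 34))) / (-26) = -3075585974923 / 14860154985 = -206.97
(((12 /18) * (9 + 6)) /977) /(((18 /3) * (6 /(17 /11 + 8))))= 0.00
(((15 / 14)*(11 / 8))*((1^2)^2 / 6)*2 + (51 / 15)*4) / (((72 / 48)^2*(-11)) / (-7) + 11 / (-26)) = 102583 / 22660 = 4.53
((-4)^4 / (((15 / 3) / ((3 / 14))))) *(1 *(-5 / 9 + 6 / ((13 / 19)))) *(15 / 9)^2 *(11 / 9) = 6765440 / 22113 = 305.95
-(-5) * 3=15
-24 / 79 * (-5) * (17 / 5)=408 / 79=5.16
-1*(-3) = 3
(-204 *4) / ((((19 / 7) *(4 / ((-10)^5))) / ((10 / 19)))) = 1428000000 / 361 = 3955678.67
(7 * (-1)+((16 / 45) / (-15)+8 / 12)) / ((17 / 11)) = -47201 / 11475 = -4.11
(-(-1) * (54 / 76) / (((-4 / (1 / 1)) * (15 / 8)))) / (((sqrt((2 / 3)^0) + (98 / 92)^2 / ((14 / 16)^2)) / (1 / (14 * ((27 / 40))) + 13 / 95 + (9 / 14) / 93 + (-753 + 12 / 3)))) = 440930207869 / 15428472150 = 28.58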